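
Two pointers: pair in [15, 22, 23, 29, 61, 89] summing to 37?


lo=0(15)+hi=5(89)=104
lo=0(15)+hi=4(61)=76
lo=0(15)+hi=3(29)=44
lo=0(15)+hi=2(23)=38
lo=0(15)+hi=1(22)=37

Yes: 15+22=37


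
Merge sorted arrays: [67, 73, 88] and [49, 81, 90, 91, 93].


Take 49 from B
Take 67 from A
Take 73 from A
Take 81 from B
Take 88 from A

Merged: [49, 67, 73, 81, 88, 90, 91, 93]


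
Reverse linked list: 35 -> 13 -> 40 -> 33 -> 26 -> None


Step 1: curr=35, set curr.next=prev(None) | reversed so far: 35
Step 2: curr=13, set curr.next=prev(35) | reversed so far: 13 -> 35
Step 3: curr=40, set curr.next=prev(13) | reversed so far: 40 -> 13 -> 35
Step 4: curr=33, set curr.next=prev(40) | reversed so far: 33 -> 40 -> 13 -> 35
Step 5: curr=26, set curr.next=prev(33) | reversed so far: 26 -> 33 -> 40 -> 13 -> 35

26 -> 33 -> 40 -> 13 -> 35 -> None


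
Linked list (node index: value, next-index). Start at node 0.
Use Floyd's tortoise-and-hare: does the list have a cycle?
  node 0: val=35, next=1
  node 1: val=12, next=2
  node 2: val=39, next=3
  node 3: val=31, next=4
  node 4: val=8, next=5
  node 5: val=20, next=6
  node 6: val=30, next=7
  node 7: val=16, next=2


Floyd's tortoise (slow, +1) and hare (fast, +2):
  init: slow=0, fast=0
  step 1: slow=1, fast=2
  step 2: slow=2, fast=4
  step 3: slow=3, fast=6
  step 4: slow=4, fast=2
  step 5: slow=5, fast=4
  step 6: slow=6, fast=6
  slow == fast at node 6: cycle detected

Cycle: yes


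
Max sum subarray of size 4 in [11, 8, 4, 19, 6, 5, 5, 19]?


[0:4]: 42
[1:5]: 37
[2:6]: 34
[3:7]: 35
[4:8]: 35

Max: 42 at [0:4]


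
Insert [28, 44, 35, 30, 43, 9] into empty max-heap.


Insert 28: [28]
Insert 44: [44, 28]
Insert 35: [44, 28, 35]
Insert 30: [44, 30, 35, 28]
Insert 43: [44, 43, 35, 28, 30]
Insert 9: [44, 43, 35, 28, 30, 9]

Final heap: [44, 43, 35, 28, 30, 9]


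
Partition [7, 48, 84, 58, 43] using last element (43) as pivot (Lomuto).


Pivot: 43
  7 <= 43: advance i (no swap)
Place pivot at 1: [7, 43, 84, 58, 48]

Partitioned: [7, 43, 84, 58, 48]


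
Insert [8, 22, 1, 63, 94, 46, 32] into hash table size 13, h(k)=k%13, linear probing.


Insert 8: h=8 -> slot 8
Insert 22: h=9 -> slot 9
Insert 1: h=1 -> slot 1
Insert 63: h=11 -> slot 11
Insert 94: h=3 -> slot 3
Insert 46: h=7 -> slot 7
Insert 32: h=6 -> slot 6

Table: [None, 1, None, 94, None, None, 32, 46, 8, 22, None, 63, None]


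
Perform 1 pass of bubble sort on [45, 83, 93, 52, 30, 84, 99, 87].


Initial: [45, 83, 93, 52, 30, 84, 99, 87]
Pass 1: [45, 83, 52, 30, 84, 93, 87, 99] (4 swaps)

After 1 pass: [45, 83, 52, 30, 84, 93, 87, 99]


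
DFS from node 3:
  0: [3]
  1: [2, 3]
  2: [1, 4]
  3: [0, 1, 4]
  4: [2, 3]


Visit 3, push [4, 1, 0]
Visit 0, push []
Visit 1, push [2]
Visit 2, push [4]
Visit 4, push []

DFS order: [3, 0, 1, 2, 4]


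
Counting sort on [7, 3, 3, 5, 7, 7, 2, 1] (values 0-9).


Input: [7, 3, 3, 5, 7, 7, 2, 1]
Counts: [0, 1, 1, 2, 0, 1, 0, 3, 0, 0]

Sorted: [1, 2, 3, 3, 5, 7, 7, 7]


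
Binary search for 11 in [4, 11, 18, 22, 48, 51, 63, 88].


Step 1: lo=0, hi=7, mid=3, val=22
Step 2: lo=0, hi=2, mid=1, val=11

Found at index 1


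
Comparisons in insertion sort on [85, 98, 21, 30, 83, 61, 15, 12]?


Algorithm: insertion sort
Input: [85, 98, 21, 30, 83, 61, 15, 12]
Sorted: [12, 15, 21, 30, 61, 83, 85, 98]

26


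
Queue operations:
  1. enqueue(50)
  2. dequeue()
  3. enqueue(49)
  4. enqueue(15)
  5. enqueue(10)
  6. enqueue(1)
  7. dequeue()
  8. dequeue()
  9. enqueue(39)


enqueue(50) -> [50]
dequeue()->50, []
enqueue(49) -> [49]
enqueue(15) -> [49, 15]
enqueue(10) -> [49, 15, 10]
enqueue(1) -> [49, 15, 10, 1]
dequeue()->49, [15, 10, 1]
dequeue()->15, [10, 1]
enqueue(39) -> [10, 1, 39]

Final queue: [10, 1, 39]


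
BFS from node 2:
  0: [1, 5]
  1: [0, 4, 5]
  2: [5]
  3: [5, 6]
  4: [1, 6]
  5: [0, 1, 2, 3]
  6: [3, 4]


Visit 2, enqueue [5]
Visit 5, enqueue [0, 1, 3]
Visit 0, enqueue []
Visit 1, enqueue [4]
Visit 3, enqueue [6]
Visit 4, enqueue []
Visit 6, enqueue []

BFS order: [2, 5, 0, 1, 3, 4, 6]


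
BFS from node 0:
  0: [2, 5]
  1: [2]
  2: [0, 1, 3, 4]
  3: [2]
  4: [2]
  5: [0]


Visit 0, enqueue [2, 5]
Visit 2, enqueue [1, 3, 4]
Visit 5, enqueue []
Visit 1, enqueue []
Visit 3, enqueue []
Visit 4, enqueue []

BFS order: [0, 2, 5, 1, 3, 4]


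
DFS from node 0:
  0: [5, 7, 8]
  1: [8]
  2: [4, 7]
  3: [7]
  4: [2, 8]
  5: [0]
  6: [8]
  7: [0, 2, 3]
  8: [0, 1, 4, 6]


Visit 0, push [8, 7, 5]
Visit 5, push []
Visit 7, push [3, 2]
Visit 2, push [4]
Visit 4, push [8]
Visit 8, push [6, 1]
Visit 1, push []
Visit 6, push []
Visit 3, push []

DFS order: [0, 5, 7, 2, 4, 8, 1, 6, 3]


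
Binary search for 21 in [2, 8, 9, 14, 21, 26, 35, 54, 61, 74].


Step 1: lo=0, hi=9, mid=4, val=21

Found at index 4


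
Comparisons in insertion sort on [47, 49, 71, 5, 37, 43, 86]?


Algorithm: insertion sort
Input: [47, 49, 71, 5, 37, 43, 86]
Sorted: [5, 37, 43, 47, 49, 71, 86]

14


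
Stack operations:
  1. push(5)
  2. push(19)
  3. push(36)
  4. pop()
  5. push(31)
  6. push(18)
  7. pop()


push(5) -> [5]
push(19) -> [5, 19]
push(36) -> [5, 19, 36]
pop()->36, [5, 19]
push(31) -> [5, 19, 31]
push(18) -> [5, 19, 31, 18]
pop()->18, [5, 19, 31]

Final stack: [5, 19, 31]


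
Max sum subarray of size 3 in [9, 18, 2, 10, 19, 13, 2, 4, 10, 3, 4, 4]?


[0:3]: 29
[1:4]: 30
[2:5]: 31
[3:6]: 42
[4:7]: 34
[5:8]: 19
[6:9]: 16
[7:10]: 17
[8:11]: 17
[9:12]: 11

Max: 42 at [3:6]


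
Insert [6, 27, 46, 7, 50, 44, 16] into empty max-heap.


Insert 6: [6]
Insert 27: [27, 6]
Insert 46: [46, 6, 27]
Insert 7: [46, 7, 27, 6]
Insert 50: [50, 46, 27, 6, 7]
Insert 44: [50, 46, 44, 6, 7, 27]
Insert 16: [50, 46, 44, 6, 7, 27, 16]

Final heap: [50, 46, 44, 6, 7, 27, 16]


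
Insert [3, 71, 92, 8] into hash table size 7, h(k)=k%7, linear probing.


Insert 3: h=3 -> slot 3
Insert 71: h=1 -> slot 1
Insert 92: h=1, 1 probes -> slot 2
Insert 8: h=1, 3 probes -> slot 4

Table: [None, 71, 92, 3, 8, None, None]


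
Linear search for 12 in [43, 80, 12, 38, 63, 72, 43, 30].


i=0: 43!=12
i=1: 80!=12
i=2: 12==12 found!

Found at 2, 3 comps


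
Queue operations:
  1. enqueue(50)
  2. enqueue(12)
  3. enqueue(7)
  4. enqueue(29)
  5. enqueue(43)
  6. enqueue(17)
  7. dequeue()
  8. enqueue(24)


enqueue(50) -> [50]
enqueue(12) -> [50, 12]
enqueue(7) -> [50, 12, 7]
enqueue(29) -> [50, 12, 7, 29]
enqueue(43) -> [50, 12, 7, 29, 43]
enqueue(17) -> [50, 12, 7, 29, 43, 17]
dequeue()->50, [12, 7, 29, 43, 17]
enqueue(24) -> [12, 7, 29, 43, 17, 24]

Final queue: [12, 7, 29, 43, 17, 24]


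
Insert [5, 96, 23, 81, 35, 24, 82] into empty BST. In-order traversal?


Insert 5: root
Insert 96: R from 5
Insert 23: R from 5 -> L from 96
Insert 81: R from 5 -> L from 96 -> R from 23
Insert 35: R from 5 -> L from 96 -> R from 23 -> L from 81
Insert 24: R from 5 -> L from 96 -> R from 23 -> L from 81 -> L from 35
Insert 82: R from 5 -> L from 96 -> R from 23 -> R from 81

In-order: [5, 23, 24, 35, 81, 82, 96]


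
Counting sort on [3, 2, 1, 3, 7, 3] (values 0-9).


Input: [3, 2, 1, 3, 7, 3]
Counts: [0, 1, 1, 3, 0, 0, 0, 1, 0, 0]

Sorted: [1, 2, 3, 3, 3, 7]


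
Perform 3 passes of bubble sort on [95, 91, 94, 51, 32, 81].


Initial: [95, 91, 94, 51, 32, 81]
Pass 1: [91, 94, 51, 32, 81, 95] (5 swaps)
Pass 2: [91, 51, 32, 81, 94, 95] (3 swaps)
Pass 3: [51, 32, 81, 91, 94, 95] (3 swaps)

After 3 passes: [51, 32, 81, 91, 94, 95]


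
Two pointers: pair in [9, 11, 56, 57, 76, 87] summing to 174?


lo=0(9)+hi=5(87)=96
lo=1(11)+hi=5(87)=98
lo=2(56)+hi=5(87)=143
lo=3(57)+hi=5(87)=144
lo=4(76)+hi=5(87)=163

No pair found


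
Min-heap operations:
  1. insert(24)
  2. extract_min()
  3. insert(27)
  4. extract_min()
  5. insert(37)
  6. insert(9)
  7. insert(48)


insert(24) -> [24]
extract_min()->24, []
insert(27) -> [27]
extract_min()->27, []
insert(37) -> [37]
insert(9) -> [9, 37]
insert(48) -> [9, 37, 48]

Final heap: [9, 37, 48]


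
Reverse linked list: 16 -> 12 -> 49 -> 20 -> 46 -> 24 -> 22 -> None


Step 1: curr=16, set curr.next=prev(None) | reversed so far: 16
Step 2: curr=12, set curr.next=prev(16) | reversed so far: 12 -> 16
Step 3: curr=49, set curr.next=prev(12) | reversed so far: 49 -> 12 -> 16
Step 4: curr=20, set curr.next=prev(49) | reversed so far: 20 -> 49 -> 12 -> 16
Step 5: curr=46, set curr.next=prev(20) | reversed so far: 46 -> 20 -> 49 -> 12 -> 16
Step 6: curr=24, set curr.next=prev(46) | reversed so far: 24 -> 46 -> 20 -> 49 -> 12 -> 16
Step 7: curr=22, set curr.next=prev(24) | reversed so far: 22 -> 24 -> 46 -> 20 -> 49 -> 12 -> 16

22 -> 24 -> 46 -> 20 -> 49 -> 12 -> 16 -> None


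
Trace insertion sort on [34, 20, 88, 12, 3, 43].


Initial: [34, 20, 88, 12, 3, 43]
Insert 20: [20, 34, 88, 12, 3, 43]
Insert 88: [20, 34, 88, 12, 3, 43]
Insert 12: [12, 20, 34, 88, 3, 43]
Insert 3: [3, 12, 20, 34, 88, 43]
Insert 43: [3, 12, 20, 34, 43, 88]

Sorted: [3, 12, 20, 34, 43, 88]


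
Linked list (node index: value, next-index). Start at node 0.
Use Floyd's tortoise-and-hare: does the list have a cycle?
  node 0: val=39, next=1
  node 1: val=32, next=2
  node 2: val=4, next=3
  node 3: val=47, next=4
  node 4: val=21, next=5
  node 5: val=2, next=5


Floyd's tortoise (slow, +1) and hare (fast, +2):
  init: slow=0, fast=0
  step 1: slow=1, fast=2
  step 2: slow=2, fast=4
  step 3: slow=3, fast=5
  step 4: slow=4, fast=5
  step 5: slow=5, fast=5
  slow == fast at node 5: cycle detected

Cycle: yes


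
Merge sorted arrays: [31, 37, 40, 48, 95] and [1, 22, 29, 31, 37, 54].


Take 1 from B
Take 22 from B
Take 29 from B
Take 31 from A
Take 31 from B
Take 37 from A
Take 37 from B
Take 40 from A
Take 48 from A
Take 54 from B

Merged: [1, 22, 29, 31, 31, 37, 37, 40, 48, 54, 95]


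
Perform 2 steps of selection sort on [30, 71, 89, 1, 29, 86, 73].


Initial: [30, 71, 89, 1, 29, 86, 73]
Step 1: min=1 at 3
  Swap: [1, 71, 89, 30, 29, 86, 73]
Step 2: min=29 at 4
  Swap: [1, 29, 89, 30, 71, 86, 73]

After 2 steps: [1, 29, 89, 30, 71, 86, 73]


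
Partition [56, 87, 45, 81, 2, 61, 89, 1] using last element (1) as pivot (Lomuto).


Pivot: 1
Place pivot at 0: [1, 87, 45, 81, 2, 61, 89, 56]

Partitioned: [1, 87, 45, 81, 2, 61, 89, 56]


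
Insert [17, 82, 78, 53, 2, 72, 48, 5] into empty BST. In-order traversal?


Insert 17: root
Insert 82: R from 17
Insert 78: R from 17 -> L from 82
Insert 53: R from 17 -> L from 82 -> L from 78
Insert 2: L from 17
Insert 72: R from 17 -> L from 82 -> L from 78 -> R from 53
Insert 48: R from 17 -> L from 82 -> L from 78 -> L from 53
Insert 5: L from 17 -> R from 2

In-order: [2, 5, 17, 48, 53, 72, 78, 82]


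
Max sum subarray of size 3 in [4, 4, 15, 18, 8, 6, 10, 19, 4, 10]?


[0:3]: 23
[1:4]: 37
[2:5]: 41
[3:6]: 32
[4:7]: 24
[5:8]: 35
[6:9]: 33
[7:10]: 33

Max: 41 at [2:5]


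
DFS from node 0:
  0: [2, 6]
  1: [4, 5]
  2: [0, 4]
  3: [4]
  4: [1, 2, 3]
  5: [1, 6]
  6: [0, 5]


Visit 0, push [6, 2]
Visit 2, push [4]
Visit 4, push [3, 1]
Visit 1, push [5]
Visit 5, push [6]
Visit 6, push []
Visit 3, push []

DFS order: [0, 2, 4, 1, 5, 6, 3]


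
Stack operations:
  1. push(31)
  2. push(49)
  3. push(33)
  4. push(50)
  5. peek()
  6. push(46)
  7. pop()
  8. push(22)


push(31) -> [31]
push(49) -> [31, 49]
push(33) -> [31, 49, 33]
push(50) -> [31, 49, 33, 50]
peek()->50
push(46) -> [31, 49, 33, 50, 46]
pop()->46, [31, 49, 33, 50]
push(22) -> [31, 49, 33, 50, 22]

Final stack: [31, 49, 33, 50, 22]


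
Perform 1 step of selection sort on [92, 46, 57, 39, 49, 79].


Initial: [92, 46, 57, 39, 49, 79]
Step 1: min=39 at 3
  Swap: [39, 46, 57, 92, 49, 79]

After 1 step: [39, 46, 57, 92, 49, 79]


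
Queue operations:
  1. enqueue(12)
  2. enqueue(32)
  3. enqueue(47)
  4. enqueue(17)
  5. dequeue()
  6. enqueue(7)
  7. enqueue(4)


enqueue(12) -> [12]
enqueue(32) -> [12, 32]
enqueue(47) -> [12, 32, 47]
enqueue(17) -> [12, 32, 47, 17]
dequeue()->12, [32, 47, 17]
enqueue(7) -> [32, 47, 17, 7]
enqueue(4) -> [32, 47, 17, 7, 4]

Final queue: [32, 47, 17, 7, 4]


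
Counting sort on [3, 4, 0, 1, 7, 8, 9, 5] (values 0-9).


Input: [3, 4, 0, 1, 7, 8, 9, 5]
Counts: [1, 1, 0, 1, 1, 1, 0, 1, 1, 1]

Sorted: [0, 1, 3, 4, 5, 7, 8, 9]


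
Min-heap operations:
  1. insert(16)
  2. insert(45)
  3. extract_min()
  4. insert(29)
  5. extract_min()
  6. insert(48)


insert(16) -> [16]
insert(45) -> [16, 45]
extract_min()->16, [45]
insert(29) -> [29, 45]
extract_min()->29, [45]
insert(48) -> [45, 48]

Final heap: [45, 48]


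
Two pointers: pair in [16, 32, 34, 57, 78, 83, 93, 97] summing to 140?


lo=0(16)+hi=7(97)=113
lo=1(32)+hi=7(97)=129
lo=2(34)+hi=7(97)=131
lo=3(57)+hi=7(97)=154
lo=3(57)+hi=6(93)=150
lo=3(57)+hi=5(83)=140

Yes: 57+83=140


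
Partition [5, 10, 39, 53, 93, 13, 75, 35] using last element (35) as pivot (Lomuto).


Pivot: 35
  5 <= 35: advance i (no swap)
  10 <= 35: advance i (no swap)
  13 <= 35: swap -> [5, 10, 13, 53, 93, 39, 75, 35]
Place pivot at 3: [5, 10, 13, 35, 93, 39, 75, 53]

Partitioned: [5, 10, 13, 35, 93, 39, 75, 53]


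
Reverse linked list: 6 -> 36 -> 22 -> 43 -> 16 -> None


Step 1: curr=6, set curr.next=prev(None) | reversed so far: 6
Step 2: curr=36, set curr.next=prev(6) | reversed so far: 36 -> 6
Step 3: curr=22, set curr.next=prev(36) | reversed so far: 22 -> 36 -> 6
Step 4: curr=43, set curr.next=prev(22) | reversed so far: 43 -> 22 -> 36 -> 6
Step 5: curr=16, set curr.next=prev(43) | reversed so far: 16 -> 43 -> 22 -> 36 -> 6

16 -> 43 -> 22 -> 36 -> 6 -> None


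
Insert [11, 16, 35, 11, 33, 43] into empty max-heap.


Insert 11: [11]
Insert 16: [16, 11]
Insert 35: [35, 11, 16]
Insert 11: [35, 11, 16, 11]
Insert 33: [35, 33, 16, 11, 11]
Insert 43: [43, 33, 35, 11, 11, 16]

Final heap: [43, 33, 35, 11, 11, 16]


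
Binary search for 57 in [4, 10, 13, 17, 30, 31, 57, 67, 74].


Step 1: lo=0, hi=8, mid=4, val=30
Step 2: lo=5, hi=8, mid=6, val=57

Found at index 6


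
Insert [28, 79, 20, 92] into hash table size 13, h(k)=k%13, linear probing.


Insert 28: h=2 -> slot 2
Insert 79: h=1 -> slot 1
Insert 20: h=7 -> slot 7
Insert 92: h=1, 2 probes -> slot 3

Table: [None, 79, 28, 92, None, None, None, 20, None, None, None, None, None]


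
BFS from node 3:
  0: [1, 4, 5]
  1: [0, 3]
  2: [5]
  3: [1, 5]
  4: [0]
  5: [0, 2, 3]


Visit 3, enqueue [1, 5]
Visit 1, enqueue [0]
Visit 5, enqueue [2]
Visit 0, enqueue [4]
Visit 2, enqueue []
Visit 4, enqueue []

BFS order: [3, 1, 5, 0, 2, 4]


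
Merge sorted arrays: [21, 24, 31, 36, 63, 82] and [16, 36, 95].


Take 16 from B
Take 21 from A
Take 24 from A
Take 31 from A
Take 36 from A
Take 36 from B
Take 63 from A
Take 82 from A

Merged: [16, 21, 24, 31, 36, 36, 63, 82, 95]


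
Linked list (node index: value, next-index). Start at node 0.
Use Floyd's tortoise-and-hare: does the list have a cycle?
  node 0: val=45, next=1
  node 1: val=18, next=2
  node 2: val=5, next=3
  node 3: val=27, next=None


Floyd's tortoise (slow, +1) and hare (fast, +2):
  init: slow=0, fast=0
  step 1: slow=1, fast=2
  step 2: fast 2->3->None, no cycle

Cycle: no


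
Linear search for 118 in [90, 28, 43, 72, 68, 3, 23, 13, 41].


i=0: 90!=118
i=1: 28!=118
i=2: 43!=118
i=3: 72!=118
i=4: 68!=118
i=5: 3!=118
i=6: 23!=118
i=7: 13!=118
i=8: 41!=118

Not found, 9 comps


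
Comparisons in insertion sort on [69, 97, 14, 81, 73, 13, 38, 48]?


Algorithm: insertion sort
Input: [69, 97, 14, 81, 73, 13, 38, 48]
Sorted: [13, 14, 38, 48, 69, 73, 81, 97]

23


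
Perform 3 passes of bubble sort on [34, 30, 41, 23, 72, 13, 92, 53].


Initial: [34, 30, 41, 23, 72, 13, 92, 53]
Pass 1: [30, 34, 23, 41, 13, 72, 53, 92] (4 swaps)
Pass 2: [30, 23, 34, 13, 41, 53, 72, 92] (3 swaps)
Pass 3: [23, 30, 13, 34, 41, 53, 72, 92] (2 swaps)

After 3 passes: [23, 30, 13, 34, 41, 53, 72, 92]


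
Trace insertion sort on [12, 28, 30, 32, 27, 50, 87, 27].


Initial: [12, 28, 30, 32, 27, 50, 87, 27]
Insert 28: [12, 28, 30, 32, 27, 50, 87, 27]
Insert 30: [12, 28, 30, 32, 27, 50, 87, 27]
Insert 32: [12, 28, 30, 32, 27, 50, 87, 27]
Insert 27: [12, 27, 28, 30, 32, 50, 87, 27]
Insert 50: [12, 27, 28, 30, 32, 50, 87, 27]
Insert 87: [12, 27, 28, 30, 32, 50, 87, 27]
Insert 27: [12, 27, 27, 28, 30, 32, 50, 87]

Sorted: [12, 27, 27, 28, 30, 32, 50, 87]


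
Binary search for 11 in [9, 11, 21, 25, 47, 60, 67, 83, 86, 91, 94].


Step 1: lo=0, hi=10, mid=5, val=60
Step 2: lo=0, hi=4, mid=2, val=21
Step 3: lo=0, hi=1, mid=0, val=9
Step 4: lo=1, hi=1, mid=1, val=11

Found at index 1


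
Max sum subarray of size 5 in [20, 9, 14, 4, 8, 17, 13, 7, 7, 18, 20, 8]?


[0:5]: 55
[1:6]: 52
[2:7]: 56
[3:8]: 49
[4:9]: 52
[5:10]: 62
[6:11]: 65
[7:12]: 60

Max: 65 at [6:11]


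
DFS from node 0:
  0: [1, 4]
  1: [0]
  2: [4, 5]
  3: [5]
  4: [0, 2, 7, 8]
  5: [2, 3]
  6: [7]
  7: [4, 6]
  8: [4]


Visit 0, push [4, 1]
Visit 1, push []
Visit 4, push [8, 7, 2]
Visit 2, push [5]
Visit 5, push [3]
Visit 3, push []
Visit 7, push [6]
Visit 6, push []
Visit 8, push []

DFS order: [0, 1, 4, 2, 5, 3, 7, 6, 8]


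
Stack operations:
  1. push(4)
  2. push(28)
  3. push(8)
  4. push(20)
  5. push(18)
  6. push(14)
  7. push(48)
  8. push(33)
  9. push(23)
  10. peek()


push(4) -> [4]
push(28) -> [4, 28]
push(8) -> [4, 28, 8]
push(20) -> [4, 28, 8, 20]
push(18) -> [4, 28, 8, 20, 18]
push(14) -> [4, 28, 8, 20, 18, 14]
push(48) -> [4, 28, 8, 20, 18, 14, 48]
push(33) -> [4, 28, 8, 20, 18, 14, 48, 33]
push(23) -> [4, 28, 8, 20, 18, 14, 48, 33, 23]
peek()->23

Final stack: [4, 28, 8, 20, 18, 14, 48, 33, 23]


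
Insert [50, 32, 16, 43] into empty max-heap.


Insert 50: [50]
Insert 32: [50, 32]
Insert 16: [50, 32, 16]
Insert 43: [50, 43, 16, 32]

Final heap: [50, 43, 16, 32]


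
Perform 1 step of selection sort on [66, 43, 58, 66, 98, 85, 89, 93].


Initial: [66, 43, 58, 66, 98, 85, 89, 93]
Step 1: min=43 at 1
  Swap: [43, 66, 58, 66, 98, 85, 89, 93]

After 1 step: [43, 66, 58, 66, 98, 85, 89, 93]


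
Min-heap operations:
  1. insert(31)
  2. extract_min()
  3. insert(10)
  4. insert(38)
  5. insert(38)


insert(31) -> [31]
extract_min()->31, []
insert(10) -> [10]
insert(38) -> [10, 38]
insert(38) -> [10, 38, 38]

Final heap: [10, 38, 38]


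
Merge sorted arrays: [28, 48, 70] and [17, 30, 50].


Take 17 from B
Take 28 from A
Take 30 from B
Take 48 from A
Take 50 from B

Merged: [17, 28, 30, 48, 50, 70]


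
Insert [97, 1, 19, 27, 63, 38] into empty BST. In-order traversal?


Insert 97: root
Insert 1: L from 97
Insert 19: L from 97 -> R from 1
Insert 27: L from 97 -> R from 1 -> R from 19
Insert 63: L from 97 -> R from 1 -> R from 19 -> R from 27
Insert 38: L from 97 -> R from 1 -> R from 19 -> R from 27 -> L from 63

In-order: [1, 19, 27, 38, 63, 97]


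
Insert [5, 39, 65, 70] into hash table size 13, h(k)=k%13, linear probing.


Insert 5: h=5 -> slot 5
Insert 39: h=0 -> slot 0
Insert 65: h=0, 1 probes -> slot 1
Insert 70: h=5, 1 probes -> slot 6

Table: [39, 65, None, None, None, 5, 70, None, None, None, None, None, None]


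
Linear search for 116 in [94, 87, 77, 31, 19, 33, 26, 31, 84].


i=0: 94!=116
i=1: 87!=116
i=2: 77!=116
i=3: 31!=116
i=4: 19!=116
i=5: 33!=116
i=6: 26!=116
i=7: 31!=116
i=8: 84!=116

Not found, 9 comps


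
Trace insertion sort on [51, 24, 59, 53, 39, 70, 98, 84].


Initial: [51, 24, 59, 53, 39, 70, 98, 84]
Insert 24: [24, 51, 59, 53, 39, 70, 98, 84]
Insert 59: [24, 51, 59, 53, 39, 70, 98, 84]
Insert 53: [24, 51, 53, 59, 39, 70, 98, 84]
Insert 39: [24, 39, 51, 53, 59, 70, 98, 84]
Insert 70: [24, 39, 51, 53, 59, 70, 98, 84]
Insert 98: [24, 39, 51, 53, 59, 70, 98, 84]
Insert 84: [24, 39, 51, 53, 59, 70, 84, 98]

Sorted: [24, 39, 51, 53, 59, 70, 84, 98]


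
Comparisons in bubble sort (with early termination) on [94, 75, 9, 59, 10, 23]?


Algorithm: bubble sort (with early termination)
Input: [94, 75, 9, 59, 10, 23]
Sorted: [9, 10, 23, 59, 75, 94]

14


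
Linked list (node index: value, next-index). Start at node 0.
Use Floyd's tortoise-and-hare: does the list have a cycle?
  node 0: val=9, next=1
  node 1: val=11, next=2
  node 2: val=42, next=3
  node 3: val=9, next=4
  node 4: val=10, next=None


Floyd's tortoise (slow, +1) and hare (fast, +2):
  init: slow=0, fast=0
  step 1: slow=1, fast=2
  step 2: slow=2, fast=4
  step 3: fast -> None, no cycle

Cycle: no


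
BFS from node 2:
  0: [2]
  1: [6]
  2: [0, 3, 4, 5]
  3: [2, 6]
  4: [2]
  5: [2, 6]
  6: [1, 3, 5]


Visit 2, enqueue [0, 3, 4, 5]
Visit 0, enqueue []
Visit 3, enqueue [6]
Visit 4, enqueue []
Visit 5, enqueue []
Visit 6, enqueue [1]
Visit 1, enqueue []

BFS order: [2, 0, 3, 4, 5, 6, 1]


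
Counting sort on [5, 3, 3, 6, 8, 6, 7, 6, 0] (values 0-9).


Input: [5, 3, 3, 6, 8, 6, 7, 6, 0]
Counts: [1, 0, 0, 2, 0, 1, 3, 1, 1, 0]

Sorted: [0, 3, 3, 5, 6, 6, 6, 7, 8]


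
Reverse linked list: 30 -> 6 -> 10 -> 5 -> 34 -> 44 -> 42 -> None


Step 1: curr=30, set curr.next=prev(None) | reversed so far: 30
Step 2: curr=6, set curr.next=prev(30) | reversed so far: 6 -> 30
Step 3: curr=10, set curr.next=prev(6) | reversed so far: 10 -> 6 -> 30
Step 4: curr=5, set curr.next=prev(10) | reversed so far: 5 -> 10 -> 6 -> 30
Step 5: curr=34, set curr.next=prev(5) | reversed so far: 34 -> 5 -> 10 -> 6 -> 30
Step 6: curr=44, set curr.next=prev(34) | reversed so far: 44 -> 34 -> 5 -> 10 -> 6 -> 30
Step 7: curr=42, set curr.next=prev(44) | reversed so far: 42 -> 44 -> 34 -> 5 -> 10 -> 6 -> 30

42 -> 44 -> 34 -> 5 -> 10 -> 6 -> 30 -> None


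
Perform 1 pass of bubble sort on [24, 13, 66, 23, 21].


Initial: [24, 13, 66, 23, 21]
Pass 1: [13, 24, 23, 21, 66] (3 swaps)

After 1 pass: [13, 24, 23, 21, 66]


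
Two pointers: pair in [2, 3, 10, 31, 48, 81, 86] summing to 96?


lo=0(2)+hi=6(86)=88
lo=1(3)+hi=6(86)=89
lo=2(10)+hi=6(86)=96

Yes: 10+86=96


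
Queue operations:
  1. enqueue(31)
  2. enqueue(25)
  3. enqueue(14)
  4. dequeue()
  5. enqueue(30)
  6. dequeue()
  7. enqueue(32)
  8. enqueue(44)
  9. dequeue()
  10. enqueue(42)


enqueue(31) -> [31]
enqueue(25) -> [31, 25]
enqueue(14) -> [31, 25, 14]
dequeue()->31, [25, 14]
enqueue(30) -> [25, 14, 30]
dequeue()->25, [14, 30]
enqueue(32) -> [14, 30, 32]
enqueue(44) -> [14, 30, 32, 44]
dequeue()->14, [30, 32, 44]
enqueue(42) -> [30, 32, 44, 42]

Final queue: [30, 32, 44, 42]


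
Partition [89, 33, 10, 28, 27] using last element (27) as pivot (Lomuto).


Pivot: 27
  10 <= 27: swap -> [10, 33, 89, 28, 27]
Place pivot at 1: [10, 27, 89, 28, 33]

Partitioned: [10, 27, 89, 28, 33]


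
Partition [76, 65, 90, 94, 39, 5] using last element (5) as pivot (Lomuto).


Pivot: 5
Place pivot at 0: [5, 65, 90, 94, 39, 76]

Partitioned: [5, 65, 90, 94, 39, 76]


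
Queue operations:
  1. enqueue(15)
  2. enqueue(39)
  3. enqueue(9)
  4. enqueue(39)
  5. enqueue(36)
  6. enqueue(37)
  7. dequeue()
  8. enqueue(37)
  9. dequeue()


enqueue(15) -> [15]
enqueue(39) -> [15, 39]
enqueue(9) -> [15, 39, 9]
enqueue(39) -> [15, 39, 9, 39]
enqueue(36) -> [15, 39, 9, 39, 36]
enqueue(37) -> [15, 39, 9, 39, 36, 37]
dequeue()->15, [39, 9, 39, 36, 37]
enqueue(37) -> [39, 9, 39, 36, 37, 37]
dequeue()->39, [9, 39, 36, 37, 37]

Final queue: [9, 39, 36, 37, 37]


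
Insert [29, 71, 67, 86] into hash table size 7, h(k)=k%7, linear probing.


Insert 29: h=1 -> slot 1
Insert 71: h=1, 1 probes -> slot 2
Insert 67: h=4 -> slot 4
Insert 86: h=2, 1 probes -> slot 3

Table: [None, 29, 71, 86, 67, None, None]


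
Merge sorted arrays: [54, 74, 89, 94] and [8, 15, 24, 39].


Take 8 from B
Take 15 from B
Take 24 from B
Take 39 from B

Merged: [8, 15, 24, 39, 54, 74, 89, 94]


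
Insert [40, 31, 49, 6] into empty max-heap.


Insert 40: [40]
Insert 31: [40, 31]
Insert 49: [49, 31, 40]
Insert 6: [49, 31, 40, 6]

Final heap: [49, 31, 40, 6]


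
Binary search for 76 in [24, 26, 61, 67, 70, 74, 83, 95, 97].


Step 1: lo=0, hi=8, mid=4, val=70
Step 2: lo=5, hi=8, mid=6, val=83
Step 3: lo=5, hi=5, mid=5, val=74

Not found


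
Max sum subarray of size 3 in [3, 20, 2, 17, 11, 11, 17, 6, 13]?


[0:3]: 25
[1:4]: 39
[2:5]: 30
[3:6]: 39
[4:7]: 39
[5:8]: 34
[6:9]: 36

Max: 39 at [1:4]


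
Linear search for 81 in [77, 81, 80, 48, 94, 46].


i=0: 77!=81
i=1: 81==81 found!

Found at 1, 2 comps


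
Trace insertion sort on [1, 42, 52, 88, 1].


Initial: [1, 42, 52, 88, 1]
Insert 42: [1, 42, 52, 88, 1]
Insert 52: [1, 42, 52, 88, 1]
Insert 88: [1, 42, 52, 88, 1]
Insert 1: [1, 1, 42, 52, 88]

Sorted: [1, 1, 42, 52, 88]


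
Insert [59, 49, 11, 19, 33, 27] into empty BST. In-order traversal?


Insert 59: root
Insert 49: L from 59
Insert 11: L from 59 -> L from 49
Insert 19: L from 59 -> L from 49 -> R from 11
Insert 33: L from 59 -> L from 49 -> R from 11 -> R from 19
Insert 27: L from 59 -> L from 49 -> R from 11 -> R from 19 -> L from 33

In-order: [11, 19, 27, 33, 49, 59]


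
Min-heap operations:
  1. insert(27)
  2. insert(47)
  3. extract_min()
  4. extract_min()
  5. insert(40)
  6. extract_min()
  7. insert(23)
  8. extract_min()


insert(27) -> [27]
insert(47) -> [27, 47]
extract_min()->27, [47]
extract_min()->47, []
insert(40) -> [40]
extract_min()->40, []
insert(23) -> [23]
extract_min()->23, []

Final heap: []


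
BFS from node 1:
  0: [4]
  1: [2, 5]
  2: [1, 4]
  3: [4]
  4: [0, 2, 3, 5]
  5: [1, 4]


Visit 1, enqueue [2, 5]
Visit 2, enqueue [4]
Visit 5, enqueue []
Visit 4, enqueue [0, 3]
Visit 0, enqueue []
Visit 3, enqueue []

BFS order: [1, 2, 5, 4, 0, 3]


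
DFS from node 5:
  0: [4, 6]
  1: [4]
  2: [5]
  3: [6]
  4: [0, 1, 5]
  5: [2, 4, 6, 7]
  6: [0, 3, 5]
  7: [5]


Visit 5, push [7, 6, 4, 2]
Visit 2, push []
Visit 4, push [1, 0]
Visit 0, push [6]
Visit 6, push [3]
Visit 3, push []
Visit 1, push []
Visit 7, push []

DFS order: [5, 2, 4, 0, 6, 3, 1, 7]


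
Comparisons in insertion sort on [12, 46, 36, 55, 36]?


Algorithm: insertion sort
Input: [12, 46, 36, 55, 36]
Sorted: [12, 36, 36, 46, 55]

7


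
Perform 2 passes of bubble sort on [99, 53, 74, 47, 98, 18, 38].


Initial: [99, 53, 74, 47, 98, 18, 38]
Pass 1: [53, 74, 47, 98, 18, 38, 99] (6 swaps)
Pass 2: [53, 47, 74, 18, 38, 98, 99] (3 swaps)

After 2 passes: [53, 47, 74, 18, 38, 98, 99]


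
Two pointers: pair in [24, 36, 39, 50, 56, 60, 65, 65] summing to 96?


lo=0(24)+hi=7(65)=89
lo=1(36)+hi=7(65)=101
lo=1(36)+hi=6(65)=101
lo=1(36)+hi=5(60)=96

Yes: 36+60=96


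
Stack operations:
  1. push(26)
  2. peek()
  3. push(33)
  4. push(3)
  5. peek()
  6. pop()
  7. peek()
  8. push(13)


push(26) -> [26]
peek()->26
push(33) -> [26, 33]
push(3) -> [26, 33, 3]
peek()->3
pop()->3, [26, 33]
peek()->33
push(13) -> [26, 33, 13]

Final stack: [26, 33, 13]


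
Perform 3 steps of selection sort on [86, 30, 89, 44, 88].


Initial: [86, 30, 89, 44, 88]
Step 1: min=30 at 1
  Swap: [30, 86, 89, 44, 88]
Step 2: min=44 at 3
  Swap: [30, 44, 89, 86, 88]
Step 3: min=86 at 3
  Swap: [30, 44, 86, 89, 88]

After 3 steps: [30, 44, 86, 89, 88]


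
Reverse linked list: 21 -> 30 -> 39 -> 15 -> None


Step 1: curr=21, set curr.next=prev(None) | reversed so far: 21
Step 2: curr=30, set curr.next=prev(21) | reversed so far: 30 -> 21
Step 3: curr=39, set curr.next=prev(30) | reversed so far: 39 -> 30 -> 21
Step 4: curr=15, set curr.next=prev(39) | reversed so far: 15 -> 39 -> 30 -> 21

15 -> 39 -> 30 -> 21 -> None


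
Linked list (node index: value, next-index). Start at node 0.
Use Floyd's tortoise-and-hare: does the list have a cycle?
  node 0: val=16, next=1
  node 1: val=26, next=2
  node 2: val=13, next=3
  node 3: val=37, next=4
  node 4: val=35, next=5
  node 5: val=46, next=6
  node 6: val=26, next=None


Floyd's tortoise (slow, +1) and hare (fast, +2):
  init: slow=0, fast=0
  step 1: slow=1, fast=2
  step 2: slow=2, fast=4
  step 3: slow=3, fast=6
  step 4: fast -> None, no cycle

Cycle: no


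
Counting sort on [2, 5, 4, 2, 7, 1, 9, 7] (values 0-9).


Input: [2, 5, 4, 2, 7, 1, 9, 7]
Counts: [0, 1, 2, 0, 1, 1, 0, 2, 0, 1]

Sorted: [1, 2, 2, 4, 5, 7, 7, 9]


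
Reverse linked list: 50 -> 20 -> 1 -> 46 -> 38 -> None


Step 1: curr=50, set curr.next=prev(None) | reversed so far: 50
Step 2: curr=20, set curr.next=prev(50) | reversed so far: 20 -> 50
Step 3: curr=1, set curr.next=prev(20) | reversed so far: 1 -> 20 -> 50
Step 4: curr=46, set curr.next=prev(1) | reversed so far: 46 -> 1 -> 20 -> 50
Step 5: curr=38, set curr.next=prev(46) | reversed so far: 38 -> 46 -> 1 -> 20 -> 50

38 -> 46 -> 1 -> 20 -> 50 -> None


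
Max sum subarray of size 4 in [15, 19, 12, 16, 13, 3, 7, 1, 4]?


[0:4]: 62
[1:5]: 60
[2:6]: 44
[3:7]: 39
[4:8]: 24
[5:9]: 15

Max: 62 at [0:4]


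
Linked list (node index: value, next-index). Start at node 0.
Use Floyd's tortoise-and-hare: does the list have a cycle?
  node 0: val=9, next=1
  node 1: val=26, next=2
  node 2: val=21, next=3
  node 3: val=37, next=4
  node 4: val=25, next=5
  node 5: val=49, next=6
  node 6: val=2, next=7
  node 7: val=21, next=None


Floyd's tortoise (slow, +1) and hare (fast, +2):
  init: slow=0, fast=0
  step 1: slow=1, fast=2
  step 2: slow=2, fast=4
  step 3: slow=3, fast=6
  step 4: fast 6->7->None, no cycle

Cycle: no


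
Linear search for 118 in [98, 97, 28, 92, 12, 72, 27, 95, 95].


i=0: 98!=118
i=1: 97!=118
i=2: 28!=118
i=3: 92!=118
i=4: 12!=118
i=5: 72!=118
i=6: 27!=118
i=7: 95!=118
i=8: 95!=118

Not found, 9 comps


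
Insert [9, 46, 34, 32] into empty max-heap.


Insert 9: [9]
Insert 46: [46, 9]
Insert 34: [46, 9, 34]
Insert 32: [46, 32, 34, 9]

Final heap: [46, 32, 34, 9]


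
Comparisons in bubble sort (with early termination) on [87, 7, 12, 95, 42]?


Algorithm: bubble sort (with early termination)
Input: [87, 7, 12, 95, 42]
Sorted: [7, 12, 42, 87, 95]

9


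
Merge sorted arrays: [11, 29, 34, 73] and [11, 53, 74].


Take 11 from A
Take 11 from B
Take 29 from A
Take 34 from A
Take 53 from B
Take 73 from A

Merged: [11, 11, 29, 34, 53, 73, 74]


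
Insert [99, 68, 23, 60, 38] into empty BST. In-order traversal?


Insert 99: root
Insert 68: L from 99
Insert 23: L from 99 -> L from 68
Insert 60: L from 99 -> L from 68 -> R from 23
Insert 38: L from 99 -> L from 68 -> R from 23 -> L from 60

In-order: [23, 38, 60, 68, 99]


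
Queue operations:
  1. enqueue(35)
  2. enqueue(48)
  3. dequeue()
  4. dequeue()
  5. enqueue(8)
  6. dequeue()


enqueue(35) -> [35]
enqueue(48) -> [35, 48]
dequeue()->35, [48]
dequeue()->48, []
enqueue(8) -> [8]
dequeue()->8, []

Final queue: []


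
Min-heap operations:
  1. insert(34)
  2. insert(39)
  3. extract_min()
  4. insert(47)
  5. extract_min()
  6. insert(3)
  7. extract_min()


insert(34) -> [34]
insert(39) -> [34, 39]
extract_min()->34, [39]
insert(47) -> [39, 47]
extract_min()->39, [47]
insert(3) -> [3, 47]
extract_min()->3, [47]

Final heap: [47]


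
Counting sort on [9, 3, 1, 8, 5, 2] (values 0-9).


Input: [9, 3, 1, 8, 5, 2]
Counts: [0, 1, 1, 1, 0, 1, 0, 0, 1, 1]

Sorted: [1, 2, 3, 5, 8, 9]


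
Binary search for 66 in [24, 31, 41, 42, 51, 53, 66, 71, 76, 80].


Step 1: lo=0, hi=9, mid=4, val=51
Step 2: lo=5, hi=9, mid=7, val=71
Step 3: lo=5, hi=6, mid=5, val=53
Step 4: lo=6, hi=6, mid=6, val=66

Found at index 6


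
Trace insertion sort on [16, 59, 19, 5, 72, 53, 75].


Initial: [16, 59, 19, 5, 72, 53, 75]
Insert 59: [16, 59, 19, 5, 72, 53, 75]
Insert 19: [16, 19, 59, 5, 72, 53, 75]
Insert 5: [5, 16, 19, 59, 72, 53, 75]
Insert 72: [5, 16, 19, 59, 72, 53, 75]
Insert 53: [5, 16, 19, 53, 59, 72, 75]
Insert 75: [5, 16, 19, 53, 59, 72, 75]

Sorted: [5, 16, 19, 53, 59, 72, 75]


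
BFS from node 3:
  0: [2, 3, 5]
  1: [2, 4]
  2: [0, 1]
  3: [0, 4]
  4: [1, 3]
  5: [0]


Visit 3, enqueue [0, 4]
Visit 0, enqueue [2, 5]
Visit 4, enqueue [1]
Visit 2, enqueue []
Visit 5, enqueue []
Visit 1, enqueue []

BFS order: [3, 0, 4, 2, 5, 1]


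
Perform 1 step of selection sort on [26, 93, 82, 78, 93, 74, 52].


Initial: [26, 93, 82, 78, 93, 74, 52]
Step 1: min=26 at 0
  Swap: [26, 93, 82, 78, 93, 74, 52]

After 1 step: [26, 93, 82, 78, 93, 74, 52]


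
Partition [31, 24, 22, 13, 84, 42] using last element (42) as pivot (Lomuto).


Pivot: 42
  31 <= 42: advance i (no swap)
  24 <= 42: advance i (no swap)
  22 <= 42: advance i (no swap)
  13 <= 42: advance i (no swap)
Place pivot at 4: [31, 24, 22, 13, 42, 84]

Partitioned: [31, 24, 22, 13, 42, 84]


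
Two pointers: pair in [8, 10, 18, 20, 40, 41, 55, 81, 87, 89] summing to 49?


lo=0(8)+hi=9(89)=97
lo=0(8)+hi=8(87)=95
lo=0(8)+hi=7(81)=89
lo=0(8)+hi=6(55)=63
lo=0(8)+hi=5(41)=49

Yes: 8+41=49


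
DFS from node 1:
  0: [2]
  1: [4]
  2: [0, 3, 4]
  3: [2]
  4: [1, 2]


Visit 1, push [4]
Visit 4, push [2]
Visit 2, push [3, 0]
Visit 0, push []
Visit 3, push []

DFS order: [1, 4, 2, 0, 3]


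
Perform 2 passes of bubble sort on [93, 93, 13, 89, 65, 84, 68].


Initial: [93, 93, 13, 89, 65, 84, 68]
Pass 1: [93, 13, 89, 65, 84, 68, 93] (5 swaps)
Pass 2: [13, 89, 65, 84, 68, 93, 93] (5 swaps)

After 2 passes: [13, 89, 65, 84, 68, 93, 93]


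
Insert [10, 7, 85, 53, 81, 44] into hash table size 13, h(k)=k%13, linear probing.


Insert 10: h=10 -> slot 10
Insert 7: h=7 -> slot 7
Insert 85: h=7, 1 probes -> slot 8
Insert 53: h=1 -> slot 1
Insert 81: h=3 -> slot 3
Insert 44: h=5 -> slot 5

Table: [None, 53, None, 81, None, 44, None, 7, 85, None, 10, None, None]


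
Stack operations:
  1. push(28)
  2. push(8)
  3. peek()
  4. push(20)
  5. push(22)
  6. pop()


push(28) -> [28]
push(8) -> [28, 8]
peek()->8
push(20) -> [28, 8, 20]
push(22) -> [28, 8, 20, 22]
pop()->22, [28, 8, 20]

Final stack: [28, 8, 20]


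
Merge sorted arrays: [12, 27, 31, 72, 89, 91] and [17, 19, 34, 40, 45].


Take 12 from A
Take 17 from B
Take 19 from B
Take 27 from A
Take 31 from A
Take 34 from B
Take 40 from B
Take 45 from B

Merged: [12, 17, 19, 27, 31, 34, 40, 45, 72, 89, 91]


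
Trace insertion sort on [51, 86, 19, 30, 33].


Initial: [51, 86, 19, 30, 33]
Insert 86: [51, 86, 19, 30, 33]
Insert 19: [19, 51, 86, 30, 33]
Insert 30: [19, 30, 51, 86, 33]
Insert 33: [19, 30, 33, 51, 86]

Sorted: [19, 30, 33, 51, 86]


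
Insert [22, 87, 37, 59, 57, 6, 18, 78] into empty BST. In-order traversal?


Insert 22: root
Insert 87: R from 22
Insert 37: R from 22 -> L from 87
Insert 59: R from 22 -> L from 87 -> R from 37
Insert 57: R from 22 -> L from 87 -> R from 37 -> L from 59
Insert 6: L from 22
Insert 18: L from 22 -> R from 6
Insert 78: R from 22 -> L from 87 -> R from 37 -> R from 59

In-order: [6, 18, 22, 37, 57, 59, 78, 87]


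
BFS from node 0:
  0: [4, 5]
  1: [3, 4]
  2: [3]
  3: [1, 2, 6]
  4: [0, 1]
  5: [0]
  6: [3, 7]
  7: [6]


Visit 0, enqueue [4, 5]
Visit 4, enqueue [1]
Visit 5, enqueue []
Visit 1, enqueue [3]
Visit 3, enqueue [2, 6]
Visit 2, enqueue []
Visit 6, enqueue [7]
Visit 7, enqueue []

BFS order: [0, 4, 5, 1, 3, 2, 6, 7]


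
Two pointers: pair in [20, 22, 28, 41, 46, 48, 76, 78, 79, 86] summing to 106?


lo=0(20)+hi=9(86)=106

Yes: 20+86=106


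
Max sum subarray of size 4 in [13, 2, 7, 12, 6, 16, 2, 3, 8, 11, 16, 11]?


[0:4]: 34
[1:5]: 27
[2:6]: 41
[3:7]: 36
[4:8]: 27
[5:9]: 29
[6:10]: 24
[7:11]: 38
[8:12]: 46

Max: 46 at [8:12]


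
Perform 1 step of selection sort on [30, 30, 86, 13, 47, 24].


Initial: [30, 30, 86, 13, 47, 24]
Step 1: min=13 at 3
  Swap: [13, 30, 86, 30, 47, 24]

After 1 step: [13, 30, 86, 30, 47, 24]


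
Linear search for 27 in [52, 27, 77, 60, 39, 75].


i=0: 52!=27
i=1: 27==27 found!

Found at 1, 2 comps


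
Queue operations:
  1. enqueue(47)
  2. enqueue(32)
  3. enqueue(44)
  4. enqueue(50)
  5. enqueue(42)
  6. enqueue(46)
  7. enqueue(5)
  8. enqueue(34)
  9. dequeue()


enqueue(47) -> [47]
enqueue(32) -> [47, 32]
enqueue(44) -> [47, 32, 44]
enqueue(50) -> [47, 32, 44, 50]
enqueue(42) -> [47, 32, 44, 50, 42]
enqueue(46) -> [47, 32, 44, 50, 42, 46]
enqueue(5) -> [47, 32, 44, 50, 42, 46, 5]
enqueue(34) -> [47, 32, 44, 50, 42, 46, 5, 34]
dequeue()->47, [32, 44, 50, 42, 46, 5, 34]

Final queue: [32, 44, 50, 42, 46, 5, 34]


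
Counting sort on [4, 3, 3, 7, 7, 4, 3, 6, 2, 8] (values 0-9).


Input: [4, 3, 3, 7, 7, 4, 3, 6, 2, 8]
Counts: [0, 0, 1, 3, 2, 0, 1, 2, 1, 0]

Sorted: [2, 3, 3, 3, 4, 4, 6, 7, 7, 8]


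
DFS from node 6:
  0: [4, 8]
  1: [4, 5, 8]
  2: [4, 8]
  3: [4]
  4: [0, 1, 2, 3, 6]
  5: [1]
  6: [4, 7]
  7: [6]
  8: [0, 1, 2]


Visit 6, push [7, 4]
Visit 4, push [3, 2, 1, 0]
Visit 0, push [8]
Visit 8, push [2, 1]
Visit 1, push [5]
Visit 5, push []
Visit 2, push []
Visit 3, push []
Visit 7, push []

DFS order: [6, 4, 0, 8, 1, 5, 2, 3, 7]


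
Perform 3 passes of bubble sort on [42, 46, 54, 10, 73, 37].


Initial: [42, 46, 54, 10, 73, 37]
Pass 1: [42, 46, 10, 54, 37, 73] (2 swaps)
Pass 2: [42, 10, 46, 37, 54, 73] (2 swaps)
Pass 3: [10, 42, 37, 46, 54, 73] (2 swaps)

After 3 passes: [10, 42, 37, 46, 54, 73]


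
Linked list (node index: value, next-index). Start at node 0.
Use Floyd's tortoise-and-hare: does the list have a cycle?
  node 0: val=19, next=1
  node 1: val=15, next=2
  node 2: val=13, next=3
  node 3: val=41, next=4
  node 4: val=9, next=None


Floyd's tortoise (slow, +1) and hare (fast, +2):
  init: slow=0, fast=0
  step 1: slow=1, fast=2
  step 2: slow=2, fast=4
  step 3: fast -> None, no cycle

Cycle: no


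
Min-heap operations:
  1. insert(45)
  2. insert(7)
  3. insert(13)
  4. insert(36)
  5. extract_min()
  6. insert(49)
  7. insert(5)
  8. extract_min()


insert(45) -> [45]
insert(7) -> [7, 45]
insert(13) -> [7, 45, 13]
insert(36) -> [7, 36, 13, 45]
extract_min()->7, [13, 36, 45]
insert(49) -> [13, 36, 45, 49]
insert(5) -> [5, 13, 45, 49, 36]
extract_min()->5, [13, 36, 45, 49]

Final heap: [13, 36, 45, 49]


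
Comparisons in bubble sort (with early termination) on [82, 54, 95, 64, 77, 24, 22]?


Algorithm: bubble sort (with early termination)
Input: [82, 54, 95, 64, 77, 24, 22]
Sorted: [22, 24, 54, 64, 77, 82, 95]

21


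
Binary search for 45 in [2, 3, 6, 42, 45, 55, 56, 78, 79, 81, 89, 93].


Step 1: lo=0, hi=11, mid=5, val=55
Step 2: lo=0, hi=4, mid=2, val=6
Step 3: lo=3, hi=4, mid=3, val=42
Step 4: lo=4, hi=4, mid=4, val=45

Found at index 4


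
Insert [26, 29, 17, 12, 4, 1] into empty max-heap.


Insert 26: [26]
Insert 29: [29, 26]
Insert 17: [29, 26, 17]
Insert 12: [29, 26, 17, 12]
Insert 4: [29, 26, 17, 12, 4]
Insert 1: [29, 26, 17, 12, 4, 1]

Final heap: [29, 26, 17, 12, 4, 1]


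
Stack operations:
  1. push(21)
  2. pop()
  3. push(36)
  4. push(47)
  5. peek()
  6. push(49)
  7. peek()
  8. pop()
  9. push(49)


push(21) -> [21]
pop()->21, []
push(36) -> [36]
push(47) -> [36, 47]
peek()->47
push(49) -> [36, 47, 49]
peek()->49
pop()->49, [36, 47]
push(49) -> [36, 47, 49]

Final stack: [36, 47, 49]


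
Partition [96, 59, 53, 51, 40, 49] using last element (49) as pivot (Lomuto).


Pivot: 49
  40 <= 49: swap -> [40, 59, 53, 51, 96, 49]
Place pivot at 1: [40, 49, 53, 51, 96, 59]

Partitioned: [40, 49, 53, 51, 96, 59]


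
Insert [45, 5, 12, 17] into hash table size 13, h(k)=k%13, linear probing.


Insert 45: h=6 -> slot 6
Insert 5: h=5 -> slot 5
Insert 12: h=12 -> slot 12
Insert 17: h=4 -> slot 4

Table: [None, None, None, None, 17, 5, 45, None, None, None, None, None, 12]


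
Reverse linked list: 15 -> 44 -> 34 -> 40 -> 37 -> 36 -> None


Step 1: curr=15, set curr.next=prev(None) | reversed so far: 15
Step 2: curr=44, set curr.next=prev(15) | reversed so far: 44 -> 15
Step 3: curr=34, set curr.next=prev(44) | reversed so far: 34 -> 44 -> 15
Step 4: curr=40, set curr.next=prev(34) | reversed so far: 40 -> 34 -> 44 -> 15
Step 5: curr=37, set curr.next=prev(40) | reversed so far: 37 -> 40 -> 34 -> 44 -> 15
Step 6: curr=36, set curr.next=prev(37) | reversed so far: 36 -> 37 -> 40 -> 34 -> 44 -> 15

36 -> 37 -> 40 -> 34 -> 44 -> 15 -> None
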